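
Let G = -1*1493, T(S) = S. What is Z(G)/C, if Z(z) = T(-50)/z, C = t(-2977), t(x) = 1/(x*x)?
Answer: 443126450/1493 ≈ 2.9680e+5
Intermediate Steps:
t(x) = x⁻²
G = -1493
C = 1/8862529 (C = (-2977)⁻² = 1/8862529 ≈ 1.1283e-7)
Z(z) = -50/z
Z(G)/C = (-50/(-1493))/(1/8862529) = -50*(-1/1493)*8862529 = (50/1493)*8862529 = 443126450/1493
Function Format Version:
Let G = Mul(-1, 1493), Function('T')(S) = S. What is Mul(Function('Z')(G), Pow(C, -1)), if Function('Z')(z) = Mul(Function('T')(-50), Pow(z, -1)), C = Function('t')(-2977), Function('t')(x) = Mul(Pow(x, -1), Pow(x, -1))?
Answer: Rational(443126450, 1493) ≈ 2.9680e+5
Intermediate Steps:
Function('t')(x) = Pow(x, -2)
G = -1493
C = Rational(1, 8862529) (C = Pow(-2977, -2) = Rational(1, 8862529) ≈ 1.1283e-7)
Function('Z')(z) = Mul(-50, Pow(z, -1))
Mul(Function('Z')(G), Pow(C, -1)) = Mul(Mul(-50, Pow(-1493, -1)), Pow(Rational(1, 8862529), -1)) = Mul(Mul(-50, Rational(-1, 1493)), 8862529) = Mul(Rational(50, 1493), 8862529) = Rational(443126450, 1493)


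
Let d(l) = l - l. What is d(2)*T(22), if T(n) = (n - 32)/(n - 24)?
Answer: 0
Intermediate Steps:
d(l) = 0
T(n) = (-32 + n)/(-24 + n)
d(2)*T(22) = 0*((-32 + 22)/(-24 + 22)) = 0*(-10/(-2)) = 0*(-1/2*(-10)) = 0*5 = 0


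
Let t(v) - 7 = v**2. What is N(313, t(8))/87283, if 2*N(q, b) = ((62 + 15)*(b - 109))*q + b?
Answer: -915767/174566 ≈ -5.2460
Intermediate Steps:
t(v) = 7 + v**2
N(q, b) = b/2 + q*(-8393 + 77*b)/2 (N(q, b) = (((62 + 15)*(b - 109))*q + b)/2 = ((77*(-109 + b))*q + b)/2 = ((-8393 + 77*b)*q + b)/2 = (q*(-8393 + 77*b) + b)/2 = (b + q*(-8393 + 77*b))/2 = b/2 + q*(-8393 + 77*b)/2)
N(313, t(8))/87283 = ((7 + 8**2)/2 - 8393/2*313 + (77/2)*(7 + 8**2)*313)/87283 = ((7 + 64)/2 - 2627009/2 + (77/2)*(7 + 64)*313)*(1/87283) = ((1/2)*71 - 2627009/2 + (77/2)*71*313)*(1/87283) = (71/2 - 2627009/2 + 1711171/2)*(1/87283) = -915767/2*1/87283 = -915767/174566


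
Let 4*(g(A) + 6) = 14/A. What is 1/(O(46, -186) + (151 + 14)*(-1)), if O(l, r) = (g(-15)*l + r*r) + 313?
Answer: 15/516859 ≈ 2.9021e-5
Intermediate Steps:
g(A) = -6 + 7/(2*A) (g(A) = -6 + (14/A)/4 = -6 + 7/(2*A))
O(l, r) = 313 + r**2 - 187*l/30 (O(l, r) = ((-6 + (7/2)/(-15))*l + r*r) + 313 = ((-6 + (7/2)*(-1/15))*l + r**2) + 313 = ((-6 - 7/30)*l + r**2) + 313 = (-187*l/30 + r**2) + 313 = (r**2 - 187*l/30) + 313 = 313 + r**2 - 187*l/30)
1/(O(46, -186) + (151 + 14)*(-1)) = 1/((313 + (-186)**2 - 187/30*46) + (151 + 14)*(-1)) = 1/((313 + 34596 - 4301/15) + 165*(-1)) = 1/(519334/15 - 165) = 1/(516859/15) = 15/516859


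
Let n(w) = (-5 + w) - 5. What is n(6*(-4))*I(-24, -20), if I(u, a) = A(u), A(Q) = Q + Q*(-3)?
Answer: -1632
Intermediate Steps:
A(Q) = -2*Q (A(Q) = Q - 3*Q = -2*Q)
I(u, a) = -2*u
n(w) = -10 + w
n(6*(-4))*I(-24, -20) = (-10 + 6*(-4))*(-2*(-24)) = (-10 - 24)*48 = -34*48 = -1632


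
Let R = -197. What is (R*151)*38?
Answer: -1130386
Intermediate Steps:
(R*151)*38 = -197*151*38 = -29747*38 = -1130386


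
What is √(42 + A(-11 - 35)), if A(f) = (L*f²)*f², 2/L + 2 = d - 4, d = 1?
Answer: I*√44773510/5 ≈ 1338.3*I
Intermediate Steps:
L = -⅖ (L = 2/(-2 + (1 - 4)) = 2/(-2 - 3) = 2/(-5) = 2*(-⅕) = -⅖ ≈ -0.40000)
A(f) = -2*f⁴/5 (A(f) = (-2*f²/5)*f² = -2*f⁴/5)
√(42 + A(-11 - 35)) = √(42 - 2*(-11 - 35)⁴/5) = √(42 - ⅖*(-46)⁴) = √(42 - ⅖*4477456) = √(42 - 8954912/5) = √(-8954702/5) = I*√44773510/5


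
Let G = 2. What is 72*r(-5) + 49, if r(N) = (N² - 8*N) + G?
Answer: 4873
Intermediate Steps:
r(N) = 2 + N² - 8*N (r(N) = (N² - 8*N) + 2 = 2 + N² - 8*N)
72*r(-5) + 49 = 72*(2 + (-5)² - 8*(-5)) + 49 = 72*(2 + 25 + 40) + 49 = 72*67 + 49 = 4824 + 49 = 4873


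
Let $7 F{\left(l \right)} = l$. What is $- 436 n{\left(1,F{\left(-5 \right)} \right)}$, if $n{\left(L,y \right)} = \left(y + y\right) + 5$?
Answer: $- \frac{10900}{7} \approx -1557.1$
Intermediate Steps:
$F{\left(l \right)} = \frac{l}{7}$
$n{\left(L,y \right)} = 5 + 2 y$ ($n{\left(L,y \right)} = 2 y + 5 = 5 + 2 y$)
$- 436 n{\left(1,F{\left(-5 \right)} \right)} = - 436 \left(5 + 2 \cdot \frac{1}{7} \left(-5\right)\right) = - 436 \left(5 + 2 \left(- \frac{5}{7}\right)\right) = - 436 \left(5 - \frac{10}{7}\right) = \left(-436\right) \frac{25}{7} = - \frac{10900}{7}$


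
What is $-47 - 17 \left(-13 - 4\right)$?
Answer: $242$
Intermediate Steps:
$-47 - 17 \left(-13 - 4\right) = -47 - -289 = -47 + 289 = 242$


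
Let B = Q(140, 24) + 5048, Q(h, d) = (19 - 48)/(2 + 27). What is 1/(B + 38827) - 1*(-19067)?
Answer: 836545559/43874 ≈ 19067.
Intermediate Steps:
Q(h, d) = -1 (Q(h, d) = -29/29 = -29*1/29 = -1)
B = 5047 (B = -1 + 5048 = 5047)
1/(B + 38827) - 1*(-19067) = 1/(5047 + 38827) - 1*(-19067) = 1/43874 + 19067 = 836545559/43874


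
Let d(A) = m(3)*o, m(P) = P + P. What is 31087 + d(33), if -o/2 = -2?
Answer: 31111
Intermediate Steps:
o = 4 (o = -2*(-2) = 4)
m(P) = 2*P
d(A) = 24 (d(A) = (2*3)*4 = 6*4 = 24)
31087 + d(33) = 31087 + 24 = 31111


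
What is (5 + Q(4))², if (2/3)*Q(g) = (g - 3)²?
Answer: 169/4 ≈ 42.250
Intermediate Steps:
Q(g) = 3*(-3 + g)²/2 (Q(g) = 3*(g - 3)²/2 = 3*(-3 + g)²/2)
(5 + Q(4))² = (5 + 3*(-3 + 4)²/2)² = (5 + (3/2)*1²)² = (5 + (3/2)*1)² = (5 + 3/2)² = (13/2)² = 169/4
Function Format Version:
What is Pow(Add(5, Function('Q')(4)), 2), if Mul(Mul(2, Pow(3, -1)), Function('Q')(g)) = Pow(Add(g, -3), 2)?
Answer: Rational(169, 4) ≈ 42.250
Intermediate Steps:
Function('Q')(g) = Mul(Rational(3, 2), Pow(Add(-3, g), 2)) (Function('Q')(g) = Mul(Rational(3, 2), Pow(Add(g, -3), 2)) = Mul(Rational(3, 2), Pow(Add(-3, g), 2)))
Pow(Add(5, Function('Q')(4)), 2) = Pow(Add(5, Mul(Rational(3, 2), Pow(Add(-3, 4), 2))), 2) = Pow(Add(5, Mul(Rational(3, 2), Pow(1, 2))), 2) = Pow(Add(5, Mul(Rational(3, 2), 1)), 2) = Pow(Add(5, Rational(3, 2)), 2) = Pow(Rational(13, 2), 2) = Rational(169, 4)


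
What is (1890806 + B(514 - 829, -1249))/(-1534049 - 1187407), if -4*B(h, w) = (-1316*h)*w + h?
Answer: -525323999/10885824 ≈ -48.258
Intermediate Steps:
B(h, w) = -h/4 + 329*h*w (B(h, w) = -((-1316*h)*w + h)/4 = -(-1316*h*w + h)/4 = -(h - 1316*h*w)/4 = -h/4 + 329*h*w)
(1890806 + B(514 - 829, -1249))/(-1534049 - 1187407) = (1890806 + (514 - 829)*(-1 + 1316*(-1249))/4)/(-1534049 - 1187407) = (1890806 + (¼)*(-315)*(-1 - 1643684))/(-2721456) = (1890806 + (¼)*(-315)*(-1643685))*(-1/2721456) = (1890806 + 517760775/4)*(-1/2721456) = (525323999/4)*(-1/2721456) = -525323999/10885824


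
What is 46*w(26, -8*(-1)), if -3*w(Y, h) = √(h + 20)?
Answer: -92*√7/3 ≈ -81.136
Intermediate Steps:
w(Y, h) = -√(20 + h)/3 (w(Y, h) = -√(h + 20)/3 = -√(20 + h)/3)
46*w(26, -8*(-1)) = 46*(-√(20 - 8*(-1))/3) = 46*(-√(20 + 8)/3) = 46*(-2*√7/3) = -92*√7/3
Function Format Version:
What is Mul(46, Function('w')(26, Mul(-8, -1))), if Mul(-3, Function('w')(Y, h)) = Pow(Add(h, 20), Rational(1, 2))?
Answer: Mul(Rational(-92, 3), Pow(7, Rational(1, 2))) ≈ -81.136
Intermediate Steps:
Function('w')(Y, h) = Mul(Rational(-1, 3), Pow(Add(20, h), Rational(1, 2))) (Function('w')(Y, h) = Mul(Rational(-1, 3), Pow(Add(h, 20), Rational(1, 2))) = Mul(Rational(-1, 3), Pow(Add(20, h), Rational(1, 2))))
Mul(46, Function('w')(26, Mul(-8, -1))) = Mul(46, Mul(Rational(-1, 3), Pow(Add(20, Mul(-8, -1)), Rational(1, 2)))) = Mul(46, Mul(Rational(-1, 3), Pow(Add(20, 8), Rational(1, 2)))) = Mul(46, Mul(Rational(-1, 3), Pow(28, Rational(1, 2)))) = Mul(46, Mul(Rational(-1, 3), Mul(2, Pow(7, Rational(1, 2))))) = Mul(46, Mul(Rational(-2, 3), Pow(7, Rational(1, 2)))) = Mul(Rational(-92, 3), Pow(7, Rational(1, 2)))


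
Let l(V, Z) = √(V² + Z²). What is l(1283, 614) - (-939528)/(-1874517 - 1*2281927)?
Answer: -234882/1039111 + √2023085 ≈ 1422.1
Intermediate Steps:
l(1283, 614) - (-939528)/(-1874517 - 1*2281927) = √(1283² + 614²) - (-939528)/(-1874517 - 1*2281927) = √(1646089 + 376996) - (-939528)/(-1874517 - 2281927) = √2023085 - (-939528)/(-4156444) = √2023085 - (-939528)*(-1)/4156444 = √2023085 - 1*234882/1039111 = √2023085 - 234882/1039111 = -234882/1039111 + √2023085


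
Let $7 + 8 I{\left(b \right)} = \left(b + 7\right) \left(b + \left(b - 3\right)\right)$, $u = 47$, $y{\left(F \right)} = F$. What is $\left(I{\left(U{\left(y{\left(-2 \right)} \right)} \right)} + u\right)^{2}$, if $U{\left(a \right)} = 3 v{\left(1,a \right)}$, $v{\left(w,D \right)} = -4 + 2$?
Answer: $\frac{31329}{16} \approx 1958.1$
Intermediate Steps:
$v{\left(w,D \right)} = -2$
$U{\left(a \right)} = -6$ ($U{\left(a \right)} = 3 \left(-2\right) = -6$)
$I{\left(b \right)} = - \frac{7}{8} + \frac{\left(-3 + 2 b\right) \left(7 + b\right)}{8}$ ($I{\left(b \right)} = - \frac{7}{8} + \frac{\left(b + 7\right) \left(b + \left(b - 3\right)\right)}{8} = - \frac{7}{8} + \frac{\left(7 + b\right) \left(b + \left(-3 + b\right)\right)}{8} = - \frac{7}{8} + \frac{\left(7 + b\right) \left(-3 + 2 b\right)}{8} = - \frac{7}{8} + \frac{\left(-3 + 2 b\right) \left(7 + b\right)}{8}$)
$\left(I{\left(U{\left(y{\left(-2 \right)} \right)} \right)} + u\right)^{2} = \left(\left(- \frac{7}{2} + \frac{\left(-6\right)^{2}}{4} + \frac{11}{8} \left(-6\right)\right) + 47\right)^{2} = \left(\left(- \frac{7}{2} + \frac{1}{4} \cdot 36 - \frac{33}{4}\right) + 47\right)^{2} = \left(\left(- \frac{7}{2} + 9 - \frac{33}{4}\right) + 47\right)^{2} = \left(- \frac{11}{4} + 47\right)^{2} = \left(\frac{177}{4}\right)^{2} = \frac{31329}{16}$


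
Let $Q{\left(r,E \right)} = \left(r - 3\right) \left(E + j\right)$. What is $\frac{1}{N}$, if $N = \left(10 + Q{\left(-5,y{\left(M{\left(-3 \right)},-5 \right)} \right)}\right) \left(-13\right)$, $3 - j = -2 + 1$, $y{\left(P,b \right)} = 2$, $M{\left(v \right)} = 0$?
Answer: $\frac{1}{494} \approx 0.0020243$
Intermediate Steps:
$j = 4$ ($j = 3 - \left(-2 + 1\right) = 3 - -1 = 3 + 1 = 4$)
$Q{\left(r,E \right)} = \left(-3 + r\right) \left(4 + E\right)$ ($Q{\left(r,E \right)} = \left(r - 3\right) \left(E + 4\right) = \left(-3 + r\right) \left(4 + E\right)$)
$N = 494$ ($N = \left(10 + \left(-12 - 6 + 4 \left(-5\right) + 2 \left(-5\right)\right)\right) \left(-13\right) = \left(10 - 48\right) \left(-13\right) = \left(-38\right) \left(-13\right) = 494$)
$\frac{1}{N} = \frac{1}{494}$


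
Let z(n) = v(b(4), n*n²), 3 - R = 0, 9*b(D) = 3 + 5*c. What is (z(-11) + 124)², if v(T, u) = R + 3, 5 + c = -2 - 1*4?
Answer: 16900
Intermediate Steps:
c = -11 (c = -5 + (-2 - 1*4) = -5 + (-2 - 4) = -5 - 6 = -11)
b(D) = -52/9 (b(D) = (3 + 5*(-11))/9 = (3 - 55)/9 = (⅑)*(-52) = -52/9)
R = 3 (R = 3 - 1*0 = 3 + 0 = 3)
v(T, u) = 6 (v(T, u) = 3 + 3 = 6)
z(n) = 6
(z(-11) + 124)² = (6 + 124)² = 130² = 16900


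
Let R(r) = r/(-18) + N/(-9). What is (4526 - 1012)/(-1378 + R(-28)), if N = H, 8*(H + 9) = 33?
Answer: -253008/99065 ≈ -2.5540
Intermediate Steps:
H = -39/8 (H = -9 + (⅛)*33 = -9 + 33/8 = -39/8 ≈ -4.8750)
N = -39/8 ≈ -4.8750
R(r) = 13/24 - r/18 (R(r) = r/(-18) - 39/8/(-9) = r*(-1/18) - 39/8*(-⅑) = -r/18 + 13/24 = 13/24 - r/18)
(4526 - 1012)/(-1378 + R(-28)) = (4526 - 1012)/(-1378 + (13/24 - 1/18*(-28))) = 3514/(-1378 + (13/24 + 14/9)) = 3514/(-1378 + 151/72) = 3514/(-99065/72) = 3514*(-72/99065) = -253008/99065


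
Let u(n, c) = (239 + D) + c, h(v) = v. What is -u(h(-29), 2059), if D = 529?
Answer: -2827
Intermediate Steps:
u(n, c) = 768 + c (u(n, c) = (239 + 529) + c = 768 + c)
-u(h(-29), 2059) = -(768 + 2059) = -1*2827 = -2827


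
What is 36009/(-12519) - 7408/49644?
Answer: -52232543/17263701 ≈ -3.0256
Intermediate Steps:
36009/(-12519) - 7408/49644 = 36009*(-1/12519) - 7408*1/49644 = -4001/1391 - 1852/12411 = -52232543/17263701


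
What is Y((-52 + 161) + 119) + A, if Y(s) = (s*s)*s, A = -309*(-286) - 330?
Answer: 11940396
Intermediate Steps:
A = 88044 (A = 88374 - 330 = 88044)
Y(s) = s**3 (Y(s) = s**2*s = s**3)
Y((-52 + 161) + 119) + A = ((-52 + 161) + 119)**3 + 88044 = (109 + 119)**3 + 88044 = 228**3 + 88044 = 11852352 + 88044 = 11940396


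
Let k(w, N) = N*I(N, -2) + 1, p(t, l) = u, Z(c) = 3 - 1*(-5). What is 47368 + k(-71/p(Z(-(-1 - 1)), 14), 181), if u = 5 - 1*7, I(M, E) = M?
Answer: 80130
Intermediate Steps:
Z(c) = 8 (Z(c) = 3 + 5 = 8)
u = -2 (u = 5 - 7 = -2)
p(t, l) = -2
k(w, N) = 1 + N² (k(w, N) = N*N + 1 = N² + 1 = 1 + N²)
47368 + k(-71/p(Z(-(-1 - 1)), 14), 181) = 47368 + (1 + 181²) = 47368 + (1 + 32761) = 47368 + 32762 = 80130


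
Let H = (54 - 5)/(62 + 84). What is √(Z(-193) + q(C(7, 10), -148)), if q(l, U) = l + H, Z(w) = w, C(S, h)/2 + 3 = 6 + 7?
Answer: 3*I*√408946/146 ≈ 13.14*I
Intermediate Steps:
C(S, h) = 20 (C(S, h) = -6 + 2*(6 + 7) = -6 + 2*13 = -6 + 26 = 20)
H = 49/146 ≈ 0.33562
q(l, U) = 49/146 + l (q(l, U) = l + 49/146 = 49/146 + l)
√(Z(-193) + q(C(7, 10), -148)) = √(-193 + (49/146 + 20)) = √(-193 + 2969/146) = √(-25209/146) = 3*I*√408946/146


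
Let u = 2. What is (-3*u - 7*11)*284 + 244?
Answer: -23328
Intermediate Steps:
(-3*u - 7*11)*284 + 244 = (-3*2 - 7*11)*284 + 244 = (-6 - 77)*284 + 244 = -83*284 + 244 = -23572 + 244 = -23328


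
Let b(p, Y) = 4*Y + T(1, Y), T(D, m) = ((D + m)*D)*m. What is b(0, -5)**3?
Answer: 0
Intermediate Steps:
T(D, m) = D*m*(D + m) (T(D, m) = (D*(D + m))*m = D*m*(D + m))
b(p, Y) = 4*Y + Y*(1 + Y) (b(p, Y) = 4*Y + 1*Y*(1 + Y) = 4*Y + Y*(1 + Y))
b(0, -5)**3 = (-5*(5 - 5))**3 = (-5*0)**3 = 0**3 = 0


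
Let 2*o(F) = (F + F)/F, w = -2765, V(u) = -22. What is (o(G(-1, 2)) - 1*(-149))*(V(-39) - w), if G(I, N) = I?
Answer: 411450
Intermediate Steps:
o(F) = 1 (o(F) = ((F + F)/F)/2 = ((2*F)/F)/2 = (½)*2 = 1)
(o(G(-1, 2)) - 1*(-149))*(V(-39) - w) = (1 - 1*(-149))*(-22 - 1*(-2765)) = (1 + 149)*(-22 + 2765) = 150*2743 = 411450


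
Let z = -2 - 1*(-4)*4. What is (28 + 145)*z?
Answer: 2422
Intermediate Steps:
z = 14 (z = -2 + 4*4 = -2 + 16 = 14)
(28 + 145)*z = (28 + 145)*14 = 173*14 = 2422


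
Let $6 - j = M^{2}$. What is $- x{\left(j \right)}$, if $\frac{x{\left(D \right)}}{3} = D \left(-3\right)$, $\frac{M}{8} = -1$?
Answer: $-522$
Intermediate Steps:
$M = -8$ ($M = 8 \left(-1\right) = -8$)
$j = -58$ ($j = 6 - \left(-8\right)^{2} = 6 - 64 = -58$)
$x{\left(D \right)} = - 9 D$ ($x{\left(D \right)} = 3 D \left(-3\right) = 3 \left(- 3 D\right) = - 9 D$)
$- x{\left(j \right)} = - \left(-9\right) \left(-58\right) = \left(-1\right) 522 = -522$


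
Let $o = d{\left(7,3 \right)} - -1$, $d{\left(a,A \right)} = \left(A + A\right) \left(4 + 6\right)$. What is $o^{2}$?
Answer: $3721$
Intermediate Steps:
$d{\left(a,A \right)} = 20 A$ ($d{\left(a,A \right)} = 2 A 10 = 20 A$)
$o = 61$ ($o = 20 \cdot 3 - -1 = 60 + 1 = 61$)
$o^{2} = 61^{2} = 3721$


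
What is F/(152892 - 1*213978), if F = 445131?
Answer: -148377/20362 ≈ -7.2870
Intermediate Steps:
F/(152892 - 1*213978) = 445131/(152892 - 1*213978) = 445131/(152892 - 213978) = 445131/(-61086) = 445131*(-1/61086) = -148377/20362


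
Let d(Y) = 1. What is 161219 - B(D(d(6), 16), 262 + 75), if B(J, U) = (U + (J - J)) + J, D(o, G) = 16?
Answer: 160866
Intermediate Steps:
B(J, U) = J + U (B(J, U) = (U + 0) + J = U + J = J + U)
161219 - B(D(d(6), 16), 262 + 75) = 161219 - (16 + (262 + 75)) = 161219 - (16 + 337) = 161219 - 1*353 = 161219 - 353 = 160866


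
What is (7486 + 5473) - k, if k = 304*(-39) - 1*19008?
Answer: 43823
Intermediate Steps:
k = -30864 (k = -11856 - 19008 = -30864)
(7486 + 5473) - k = (7486 + 5473) - 1*(-30864) = 12959 + 30864 = 43823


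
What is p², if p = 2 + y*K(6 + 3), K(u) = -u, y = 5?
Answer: 1849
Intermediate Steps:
p = -43 (p = 2 + 5*(-(6 + 3)) = 2 + 5*(-1*9) = 2 + 5*(-9) = 2 - 45 = -43)
p² = (-43)² = 1849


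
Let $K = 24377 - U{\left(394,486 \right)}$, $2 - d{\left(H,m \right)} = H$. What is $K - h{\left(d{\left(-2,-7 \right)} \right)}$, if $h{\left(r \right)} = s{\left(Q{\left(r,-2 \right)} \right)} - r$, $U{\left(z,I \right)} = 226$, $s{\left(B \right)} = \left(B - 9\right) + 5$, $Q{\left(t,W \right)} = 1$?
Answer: $24158$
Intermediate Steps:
$d{\left(H,m \right)} = 2 - H$
$s{\left(B \right)} = -4 + B$ ($s{\left(B \right)} = \left(-9 + B\right) + 5 = -4 + B$)
$h{\left(r \right)} = -3 - r$ ($h{\left(r \right)} = \left(-4 + 1\right) - r = -3 - r$)
$K = 24151$ ($K = 24377 - 226 = 24151$)
$K - h{\left(d{\left(-2,-7 \right)} \right)} = 24151 - \left(-3 - \left(2 - -2\right)\right) = 24151 - \left(-3 - \left(2 + 2\right)\right) = 24151 - \left(-3 - 4\right) = 24151 - -7 = 24151 + 7 = 24158$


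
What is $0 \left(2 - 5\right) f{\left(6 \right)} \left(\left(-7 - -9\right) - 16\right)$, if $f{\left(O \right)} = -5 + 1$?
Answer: $0$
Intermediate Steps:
$f{\left(O \right)} = -4$
$0 \left(2 - 5\right) f{\left(6 \right)} \left(\left(-7 - -9\right) - 16\right) = 0 \left(2 - 5\right) \left(-4\right) \left(\left(-7 - -9\right) - 16\right) = 0 \left(-3\right) \left(-4\right) \left(\left(-7 + 9\right) - 16\right) = 0 \left(-4\right) \left(2 - 16\right) = 0 \left(-14\right) = 0$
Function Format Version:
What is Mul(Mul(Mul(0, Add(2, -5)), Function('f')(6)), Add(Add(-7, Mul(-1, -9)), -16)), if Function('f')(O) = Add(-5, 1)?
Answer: 0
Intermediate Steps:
Function('f')(O) = -4
Mul(Mul(Mul(0, Add(2, -5)), Function('f')(6)), Add(Add(-7, Mul(-1, -9)), -16)) = Mul(Mul(Mul(0, Add(2, -5)), -4), Add(Add(-7, Mul(-1, -9)), -16)) = Mul(Mul(Mul(0, -3), -4), Add(Add(-7, 9), -16)) = Mul(Mul(0, -4), Add(2, -16)) = Mul(0, -14) = 0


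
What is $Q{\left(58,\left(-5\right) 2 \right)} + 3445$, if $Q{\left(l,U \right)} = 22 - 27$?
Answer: $3440$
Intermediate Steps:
$Q{\left(l,U \right)} = -5$
$Q{\left(58,\left(-5\right) 2 \right)} + 3445 = -5 + 3445 = 3440$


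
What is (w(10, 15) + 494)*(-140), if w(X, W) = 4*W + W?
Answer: -79660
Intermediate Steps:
w(X, W) = 5*W
(w(10, 15) + 494)*(-140) = (5*15 + 494)*(-140) = (75 + 494)*(-140) = 569*(-140) = -79660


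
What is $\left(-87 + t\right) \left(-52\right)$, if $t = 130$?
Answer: $-2236$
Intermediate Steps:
$\left(-87 + t\right) \left(-52\right) = \left(-87 + 130\right) \left(-52\right) = 43 \left(-52\right) = -2236$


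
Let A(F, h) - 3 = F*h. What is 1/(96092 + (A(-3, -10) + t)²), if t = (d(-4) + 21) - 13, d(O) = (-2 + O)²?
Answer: 1/102021 ≈ 9.8019e-6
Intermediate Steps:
t = 44 (t = ((-2 - 4)² + 21) - 13 = ((-6)² + 21) - 13 = (36 + 21) - 13 = 57 - 13 = 44)
A(F, h) = 3 + F*h
1/(96092 + (A(-3, -10) + t)²) = 1/(96092 + ((3 - 3*(-10)) + 44)²) = 1/(96092 + ((3 + 30) + 44)²) = 1/(96092 + (33 + 44)²) = 1/(96092 + 77²) = 1/(96092 + 5929) = 1/102021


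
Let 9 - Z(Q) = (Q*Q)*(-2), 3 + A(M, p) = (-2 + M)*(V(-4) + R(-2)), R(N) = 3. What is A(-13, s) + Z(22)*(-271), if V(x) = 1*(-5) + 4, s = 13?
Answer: -264800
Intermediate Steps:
V(x) = -1 (V(x) = -5 + 4 = -1)
A(M, p) = -7 + 2*M (A(M, p) = -3 + (-2 + M)*(-1 + 3) = -3 + (-2 + M)*2 = -3 + (-4 + 2*M) = -7 + 2*M)
Z(Q) = 9 + 2*Q² (Z(Q) = 9 - Q*Q*(-2) = 9 - Q²*(-2) = 9 - (-2)*Q² = 9 + 2*Q²)
A(-13, s) + Z(22)*(-271) = (-7 + 2*(-13)) + (9 + 2*22²)*(-271) = (-7 - 26) + (9 + 2*484)*(-271) = -33 + (9 + 968)*(-271) = -33 + 977*(-271) = -33 - 264767 = -264800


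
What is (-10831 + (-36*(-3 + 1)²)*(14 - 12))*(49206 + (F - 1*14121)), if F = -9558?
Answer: -283834713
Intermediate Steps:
(-10831 + (-36*(-3 + 1)²)*(14 - 12))*(49206 + (F - 1*14121)) = (-10831 + (-36*(-3 + 1)²)*(14 - 12))*(49206 + (-9558 - 1*14121)) = (-10831 - 36*(-2)²*2)*(49206 + (-9558 - 14121)) = (-10831 - 36*4*2)*(49206 - 23679) = (-10831 - 144*2)*25527 = (-10831 - 288)*25527 = -11119*25527 = -283834713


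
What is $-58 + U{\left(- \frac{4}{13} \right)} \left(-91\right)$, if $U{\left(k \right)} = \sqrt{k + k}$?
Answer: $-58 - 14 i \sqrt{26} \approx -58.0 - 71.386 i$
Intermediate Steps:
$U{\left(k \right)} = \sqrt{2} \sqrt{k}$ ($U{\left(k \right)} = \sqrt{2 k} = \sqrt{2} \sqrt{k}$)
$-58 + U{\left(- \frac{4}{13} \right)} \left(-91\right) = -58 + \sqrt{2} \sqrt{- \frac{4}{13}} \left(-91\right) = -58 + \sqrt{2} \frac{2 i \sqrt{13}}{13} \left(-91\right) = -58 + \frac{2 i \sqrt{26}}{13} \left(-91\right) = -58 - 14 i \sqrt{26}$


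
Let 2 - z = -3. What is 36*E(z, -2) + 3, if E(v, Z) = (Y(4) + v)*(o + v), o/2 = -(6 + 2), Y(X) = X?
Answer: -3561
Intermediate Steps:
z = 5 (z = 2 - 1*(-3) = 2 + 3 = 5)
o = -16 (o = 2*(-(6 + 2)) = 2*(-1*8) = 2*(-8) = -16)
E(v, Z) = (-16 + v)*(4 + v) (E(v, Z) = (4 + v)*(-16 + v) = (-16 + v)*(4 + v))
36*E(z, -2) + 3 = 36*(-64 + 5² - 12*5) + 3 = 36*(-64 + 25 - 60) + 3 = 36*(-99) + 3 = -3564 + 3 = -3561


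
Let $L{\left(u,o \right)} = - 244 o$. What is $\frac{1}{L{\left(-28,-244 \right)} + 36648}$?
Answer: $\frac{1}{96184} \approx 1.0397 \cdot 10^{-5}$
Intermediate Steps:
$\frac{1}{L{\left(-28,-244 \right)} + 36648} = \frac{1}{\left(-244\right) \left(-244\right) + 36648} = \frac{1}{59536 + 36648} = \frac{1}{96184}$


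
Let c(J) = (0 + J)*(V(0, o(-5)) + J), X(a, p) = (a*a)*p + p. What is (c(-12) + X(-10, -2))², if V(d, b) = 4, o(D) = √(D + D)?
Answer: 11236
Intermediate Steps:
X(a, p) = p + p*a² (X(a, p) = a²*p + p = p*a² + p = p + p*a²)
o(D) = √2*√D (o(D) = √(2*D) = √2*√D)
c(J) = J*(4 + J) (c(J) = (0 + J)*(4 + J) = J*(4 + J))
(c(-12) + X(-10, -2))² = (-12*(4 - 12) - 2*(1 + (-10)²))² = (-12*(-8) - 2*(1 + 100))² = (96 - 2*101)² = (96 - 202)² = (-106)² = 11236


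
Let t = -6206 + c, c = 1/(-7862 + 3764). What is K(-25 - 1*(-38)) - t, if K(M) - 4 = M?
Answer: 25501855/4098 ≈ 6223.0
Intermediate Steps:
c = -1/4098 (c = 1/(-4098) = -1/4098 ≈ -0.00024402)
K(M) = 4 + M
t = -25432189/4098 (t = -6206 - 1/4098 = -25432189/4098 ≈ -6206.0)
K(-25 - 1*(-38)) - t = (4 + (-25 - 1*(-38))) - 1*(-25432189/4098) = (4 + (-25 + 38)) + 25432189/4098 = (4 + 13) + 25432189/4098 = 17 + 25432189/4098 = 25501855/4098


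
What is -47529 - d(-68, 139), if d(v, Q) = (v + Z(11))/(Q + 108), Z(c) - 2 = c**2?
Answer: -11739718/247 ≈ -47529.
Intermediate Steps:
Z(c) = 2 + c**2
d(v, Q) = (123 + v)/(108 + Q) (d(v, Q) = (v + (2 + 11**2))/(Q + 108) = (v + (2 + 121))/(108 + Q) = (v + 123)/(108 + Q) = (123 + v)/(108 + Q))
-47529 - d(-68, 139) = -47529 - (123 - 68)/(108 + 139) = -47529 - 55/247 = -11739718/247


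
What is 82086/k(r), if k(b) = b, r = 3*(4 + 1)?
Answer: 27362/5 ≈ 5472.4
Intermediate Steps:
r = 15 (r = 3*5 = 15)
82086/k(r) = 82086/15 = 82086*(1/15) = 27362/5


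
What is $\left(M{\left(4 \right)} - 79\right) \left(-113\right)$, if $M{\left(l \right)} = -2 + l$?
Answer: $8701$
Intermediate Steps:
$\left(M{\left(4 \right)} - 79\right) \left(-113\right) = \left(\left(-2 + 4\right) - 79\right) \left(-113\right) = \left(2 - 79\right) \left(-113\right) = \left(-77\right) \left(-113\right) = 8701$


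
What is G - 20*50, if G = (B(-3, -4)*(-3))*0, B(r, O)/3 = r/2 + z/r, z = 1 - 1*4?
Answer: -1000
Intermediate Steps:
z = -3 (z = 1 - 4 = -3)
B(r, O) = -9/r + 3*r/2 (B(r, O) = 3*(r/2 - 3/r) = -9/r + 3*r/2)
G = 0 (G = ((-9/(-3) + (3/2)*(-3))*(-3))*0 = ((-9*(-⅓) - 9/2)*(-3))*0 = ((3 - 9/2)*(-3))*0 = -3/2*(-3)*0 = (9/2)*0 = 0)
G - 20*50 = 0 - 20*50 = 0 - 1000 = -1000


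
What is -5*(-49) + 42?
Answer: 287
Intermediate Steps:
-5*(-49) + 42 = 245 + 42 = 287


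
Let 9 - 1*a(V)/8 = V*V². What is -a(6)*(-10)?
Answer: -16560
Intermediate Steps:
a(V) = 72 - 8*V³ (a(V) = 72 - 8*V*V² = 72 - 8*V³)
-a(6)*(-10) = -(72 - 8*6³)*(-10) = -(72 - 8*216)*(-10) = -(72 - 1728)*(-10) = -(-1656)*(-10) = -1*16560 = -16560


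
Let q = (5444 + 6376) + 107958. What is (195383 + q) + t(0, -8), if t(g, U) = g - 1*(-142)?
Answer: 315303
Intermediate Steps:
q = 119778 (q = 11820 + 107958 = 119778)
t(g, U) = 142 + g (t(g, U) = g + 142 = 142 + g)
(195383 + q) + t(0, -8) = (195383 + 119778) + (142 + 0) = 315161 + 142 = 315303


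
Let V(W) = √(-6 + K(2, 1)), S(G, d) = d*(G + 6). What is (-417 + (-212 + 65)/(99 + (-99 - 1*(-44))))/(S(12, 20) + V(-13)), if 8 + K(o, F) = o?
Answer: -277425/237622 + 6165*I*√3/950488 ≈ -1.1675 + 0.011234*I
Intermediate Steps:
K(o, F) = -8 + o
S(G, d) = d*(6 + G)
V(W) = 2*I*√3 (V(W) = √(-6 + (-8 + 2)) = √(-6 - 6) = √(-12) = 2*I*√3)
(-417 + (-212 + 65)/(99 + (-99 - 1*(-44))))/(S(12, 20) + V(-13)) = (-417 + (-212 + 65)/(99 + (-99 - 1*(-44))))/(20*(6 + 12) + 2*I*√3) = (-417 - 147/(99 + (-99 + 44)))/(20*18 + 2*I*√3) = (-417 - 147/(99 - 55))/(360 + 2*I*√3) = (-417 - 147/44)/(360 + 2*I*√3) = -18495/(44*(360 + 2*I*√3))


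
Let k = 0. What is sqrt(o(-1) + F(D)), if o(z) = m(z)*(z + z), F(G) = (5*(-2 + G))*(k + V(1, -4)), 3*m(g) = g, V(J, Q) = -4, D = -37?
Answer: sqrt(7026)/3 ≈ 27.940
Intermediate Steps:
m(g) = g/3
F(G) = 40 - 20*G (F(G) = (5*(-2 + G))*(0 - 4) = (-10 + 5*G)*(-4) = 40 - 20*G)
o(z) = 2*z**2/3 (o(z) = (z/3)*(z + z) = (z/3)*(2*z) = 2*z**2/3)
sqrt(o(-1) + F(D)) = sqrt((2/3)*(-1)**2 + (40 - 20*(-37))) = sqrt((2/3)*1 + (40 + 740)) = sqrt(2/3 + 780) = sqrt(2342/3) = sqrt(7026)/3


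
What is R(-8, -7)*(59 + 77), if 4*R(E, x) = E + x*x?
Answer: 1394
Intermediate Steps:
R(E, x) = E/4 + x²/4 (R(E, x) = (E + x*x)/4 = (E + x²)/4 = E/4 + x²/4)
R(-8, -7)*(59 + 77) = ((¼)*(-8) + (¼)*(-7)²)*(59 + 77) = (-2 + (¼)*49)*136 = (-2 + 49/4)*136 = (41/4)*136 = 1394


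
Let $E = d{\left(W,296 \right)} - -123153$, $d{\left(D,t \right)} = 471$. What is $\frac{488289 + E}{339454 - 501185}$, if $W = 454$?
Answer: $- \frac{611913}{161731} \approx -3.7835$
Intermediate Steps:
$E = 123624$ ($E = 471 - -123153 = 471 + 123153 = 123624$)
$\frac{488289 + E}{339454 - 501185} = \frac{488289 + 123624}{339454 - 501185} = \frac{611913}{-161731} = 611913 \left(- \frac{1}{161731}\right) = - \frac{611913}{161731}$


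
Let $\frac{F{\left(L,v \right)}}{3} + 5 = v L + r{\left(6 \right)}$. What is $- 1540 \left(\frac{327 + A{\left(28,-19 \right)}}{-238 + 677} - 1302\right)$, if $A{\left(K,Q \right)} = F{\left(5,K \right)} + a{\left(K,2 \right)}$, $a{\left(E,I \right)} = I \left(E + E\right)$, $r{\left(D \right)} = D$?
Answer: $\frac{878902640}{439} \approx 2.0021 \cdot 10^{6}$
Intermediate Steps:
$a{\left(E,I \right)} = 2 E I$ ($a{\left(E,I \right)} = I 2 E = 2 E I$)
$F{\left(L,v \right)} = 3 + 3 L v$ ($F{\left(L,v \right)} = -15 + 3 \left(v L + 6\right) = -15 + 3 \left(L v + 6\right) = -15 + 3 \left(6 + L v\right) = -15 + \left(18 + 3 L v\right) = 3 + 3 L v$)
$A{\left(K,Q \right)} = 3 + 19 K$ ($A{\left(K,Q \right)} = \left(3 + 3 \cdot 5 K\right) + 2 K 2 = \left(3 + 15 K\right) + 4 K = 3 + 19 K$)
$- 1540 \left(\frac{327 + A{\left(28,-19 \right)}}{-238 + 677} - 1302\right) = - 1540 \left(\frac{327 + \left(3 + 19 \cdot 28\right)}{-238 + 677} - 1302\right) = - 1540 \left(\frac{327 + \left(3 + 532\right)}{439} - 1302\right) = - 1540 \left(\left(327 + 535\right) \frac{1}{439} - 1302\right) = - 1540 \left(862 \cdot \frac{1}{439} - 1302\right) = - 1540 \left(\frac{862}{439} - 1302\right) = \left(-1540\right) \left(- \frac{570716}{439}\right) = \frac{878902640}{439}$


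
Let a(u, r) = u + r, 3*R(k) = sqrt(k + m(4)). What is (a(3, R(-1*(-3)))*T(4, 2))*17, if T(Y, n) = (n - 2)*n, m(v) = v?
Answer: 0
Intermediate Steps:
T(Y, n) = n*(-2 + n) (T(Y, n) = (-2 + n)*n = n*(-2 + n))
R(k) = sqrt(4 + k)/3 (R(k) = sqrt(k + 4)/3 = sqrt(4 + k)/3)
a(u, r) = r + u
(a(3, R(-1*(-3)))*T(4, 2))*17 = ((sqrt(4 - 1*(-3))/3 + 3)*(2*(-2 + 2)))*17 = ((sqrt(4 + 3)/3 + 3)*(2*0))*17 = ((sqrt(7)/3 + 3)*0)*17 = ((3 + sqrt(7)/3)*0)*17 = 0*17 = 0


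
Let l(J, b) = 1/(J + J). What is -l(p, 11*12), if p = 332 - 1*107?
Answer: -1/450 ≈ -0.0022222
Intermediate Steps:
p = 225 (p = 332 - 107 = 225)
l(J, b) = 1/(2*J)
-l(p, 11*12) = -1/(2*225) = -1*1/450 = -1/450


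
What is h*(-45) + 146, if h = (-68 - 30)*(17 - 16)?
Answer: 4556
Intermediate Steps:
h = -98 (h = -98*1 = -98)
h*(-45) + 146 = -98*(-45) + 146 = 4410 + 146 = 4556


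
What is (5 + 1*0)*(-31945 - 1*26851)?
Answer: -293980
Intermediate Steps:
(5 + 1*0)*(-31945 - 1*26851) = (5 + 0)*(-31945 - 26851) = 5*(-58796) = -293980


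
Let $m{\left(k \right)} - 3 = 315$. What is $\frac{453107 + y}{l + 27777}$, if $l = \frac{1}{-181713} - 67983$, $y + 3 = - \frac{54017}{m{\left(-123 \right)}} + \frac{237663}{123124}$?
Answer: $- \frac{537083100630926717}{47675521540521788} \approx -11.265$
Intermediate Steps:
$m{\left(k \right)} = 318$ ($m{\left(k \right)} = 3 + 315 = 318$)
$y = - \frac{3346336285}{19576716}$ ($y = -3 + \left(- \frac{54017}{318} + \frac{237663}{123124}\right) = -3 - \frac{3287606137}{19576716} = - \frac{3346336285}{19576716} \approx -170.93$)
$l = - \frac{12353394880}{181713}$ ($l = - \frac{1}{181713} - 67983 = - \frac{12353394880}{181713} \approx -67983.0$)
$\frac{453107 + y}{l + 27777} = \frac{453107 - \frac{3346336285}{19576716}}{- \frac{12353394880}{181713} + 27777} = \frac{8867000720327}{19576716 \left(- \frac{7305952879}{181713}\right)} = \frac{8867000720327}{19576716} \left(- \frac{181713}{7305952879}\right) = - \frac{537083100630926717}{47675521540521788}$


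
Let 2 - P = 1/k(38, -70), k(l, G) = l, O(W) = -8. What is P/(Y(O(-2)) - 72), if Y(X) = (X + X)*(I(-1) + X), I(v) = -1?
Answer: 25/912 ≈ 0.027412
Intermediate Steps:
P = 75/38 (P = 2 - 1/38 = 75/38 ≈ 1.9737)
Y(X) = 2*X*(-1 + X) (Y(X) = (X + X)*(-1 + X) = (2*X)*(-1 + X) = 2*X*(-1 + X))
P/(Y(O(-2)) - 72) = 75/(38*(2*(-8)*(-1 - 8) - 72)) = 75/(38*(2*(-8)*(-9) - 72)) = 75/(38*(144 - 72)) = (75/38)/72 = (75/38)*(1/72) = 25/912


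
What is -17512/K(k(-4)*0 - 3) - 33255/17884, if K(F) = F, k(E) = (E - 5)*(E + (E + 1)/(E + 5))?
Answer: 313084843/53652 ≈ 5835.5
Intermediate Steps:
k(E) = (-5 + E)*(E + (1 + E)/(5 + E))
-17512/K(k(-4)*0 - 3) - 33255/17884 = -17512/(((-5 + (-4)² + (-4)³ - 29*(-4))/(5 - 4))*0 - 3) - 33255/17884 = -17512/(((-5 + 16 - 64 + 116)/1)*0 - 3) - 33255*1/17884 = -17512/((1*63)*0 - 3) - 33255/17884 = -17512/(63*0 - 3) - 33255/17884 = -17512/(0 - 3) - 33255/17884 = -17512/(-3) - 33255/17884 = -17512*(-⅓) - 33255/17884 = 17512/3 - 33255/17884 = 313084843/53652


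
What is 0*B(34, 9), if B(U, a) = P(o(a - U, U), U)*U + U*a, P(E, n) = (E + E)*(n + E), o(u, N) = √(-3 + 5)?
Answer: 0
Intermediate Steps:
o(u, N) = √2
P(E, n) = 2*E*(E + n) (P(E, n) = (2*E)*(E + n) = 2*E*(E + n))
B(U, a) = U*a + 2*U*√2*(U + √2) (B(U, a) = (2*√2*(√2 + U))*U + U*a = (2*√2*(U + √2))*U + U*a = 2*U*√2*(U + √2) + U*a = U*a + 2*U*√2*(U + √2))
0*B(34, 9) = 0*(34*(4 + 9 + 2*34*√2)) = 0*(34*(4 + 9 + 68*√2)) = 0*(34*(13 + 68*√2)) = 0*(442 + 2312*√2) = 0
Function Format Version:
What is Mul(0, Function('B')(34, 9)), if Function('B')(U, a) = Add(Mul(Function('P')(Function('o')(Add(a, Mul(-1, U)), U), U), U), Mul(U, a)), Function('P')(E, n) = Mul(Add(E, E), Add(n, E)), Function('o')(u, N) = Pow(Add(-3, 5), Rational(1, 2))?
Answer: 0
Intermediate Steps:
Function('o')(u, N) = Pow(2, Rational(1, 2))
Function('P')(E, n) = Mul(2, E, Add(E, n)) (Function('P')(E, n) = Mul(Mul(2, E), Add(E, n)) = Mul(2, E, Add(E, n)))
Function('B')(U, a) = Add(Mul(U, a), Mul(2, U, Pow(2, Rational(1, 2)), Add(U, Pow(2, Rational(1, 2))))) (Function('B')(U, a) = Add(Mul(Mul(2, Pow(2, Rational(1, 2)), Add(Pow(2, Rational(1, 2)), U)), U), Mul(U, a)) = Add(Mul(Mul(2, Pow(2, Rational(1, 2)), Add(U, Pow(2, Rational(1, 2)))), U), Mul(U, a)) = Add(Mul(2, U, Pow(2, Rational(1, 2)), Add(U, Pow(2, Rational(1, 2)))), Mul(U, a)) = Add(Mul(U, a), Mul(2, U, Pow(2, Rational(1, 2)), Add(U, Pow(2, Rational(1, 2))))))
Mul(0, Function('B')(34, 9)) = Mul(0, Mul(34, Add(4, 9, Mul(2, 34, Pow(2, Rational(1, 2)))))) = Mul(0, Mul(34, Add(4, 9, Mul(68, Pow(2, Rational(1, 2)))))) = Mul(0, Mul(34, Add(13, Mul(68, Pow(2, Rational(1, 2)))))) = Mul(0, Add(442, Mul(2312, Pow(2, Rational(1, 2))))) = 0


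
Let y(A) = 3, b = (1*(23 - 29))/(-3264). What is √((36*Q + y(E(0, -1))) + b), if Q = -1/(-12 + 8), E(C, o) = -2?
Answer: √221986/136 ≈ 3.4644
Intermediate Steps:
Q = ¼ (Q = -1/(-4) = -1*(-¼) = ¼ ≈ 0.25000)
b = 1/544 (b = (1*(-6))*(-1/3264) = -6*(-1/3264) = 1/544 ≈ 0.0018382)
√((36*Q + y(E(0, -1))) + b) = √((36*(¼) + 3) + 1/544) = √((9 + 3) + 1/544) = √(12 + 1/544) = √(6529/544) = √221986/136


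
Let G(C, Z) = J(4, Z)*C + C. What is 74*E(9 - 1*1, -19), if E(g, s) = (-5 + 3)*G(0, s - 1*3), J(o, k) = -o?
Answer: 0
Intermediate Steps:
G(C, Z) = -3*C (G(C, Z) = (-1*4)*C + C = -4*C + C = -3*C)
E(g, s) = 0 (E(g, s) = (-5 + 3)*(-3*0) = -2*0 = 0)
74*E(9 - 1*1, -19) = 74*0 = 0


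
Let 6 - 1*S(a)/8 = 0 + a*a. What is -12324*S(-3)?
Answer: 295776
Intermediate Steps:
S(a) = 48 - 8*a² (S(a) = 48 - 8*(0 + a*a) = 48 - 8*(0 + a²) = 48 - 8*a²)
-12324*S(-3) = -12324*(48 - 8*(-3)²) = -12324*(48 - 8*9) = -12324*(48 - 72) = -12324*(-24) = 295776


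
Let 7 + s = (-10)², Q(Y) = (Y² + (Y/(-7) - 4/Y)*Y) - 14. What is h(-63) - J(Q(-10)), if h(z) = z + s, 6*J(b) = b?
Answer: 131/7 ≈ 18.714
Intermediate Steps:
Q(Y) = -14 + Y² + Y*(-4/Y - Y/7) (Q(Y) = (Y² + (Y*(-⅐) - 4/Y)*Y) - 14 = (Y² + (-Y/7 - 4/Y)*Y) - 14 = (Y² + (-4/Y - Y/7)*Y) - 14 = (Y² + Y*(-4/Y - Y/7)) - 14 = -14 + Y² + Y*(-4/Y - Y/7))
J(b) = b/6
s = 93 (s = -7 + (-10)² = -7 + 100 = 93)
h(z) = 93 + z (h(z) = z + 93 = 93 + z)
h(-63) - J(Q(-10)) = (93 - 63) - (-18 + (6/7)*(-10)²)/6 = 30 - (-18 + (6/7)*100)/6 = 30 - (-18 + 600/7)/6 = 30 - 474/(6*7) = 30 - 1*79/7 = 30 - 79/7 = 131/7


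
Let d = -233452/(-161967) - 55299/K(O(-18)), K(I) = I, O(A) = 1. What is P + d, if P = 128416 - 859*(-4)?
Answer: 12399293203/161967 ≈ 76555.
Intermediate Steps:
P = 131852 (P = 128416 - 1*(-3436) = 128416 + 3436 = 131852)
d = -8956379681/161967 (d = -233452/(-161967) - 55299/1 = -233452*(-1/161967) - 55299*1 = 233452/161967 - 55299 = -8956379681/161967 ≈ -55298.)
P + d = 131852 - 8956379681/161967 = 12399293203/161967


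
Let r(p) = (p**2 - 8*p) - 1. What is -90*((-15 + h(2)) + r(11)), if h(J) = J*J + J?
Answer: -2070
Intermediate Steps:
h(J) = J + J**2 (h(J) = J**2 + J = J + J**2)
r(p) = -1 + p**2 - 8*p
-90*((-15 + h(2)) + r(11)) = -90*((-15 + 2*(1 + 2)) + (-1 + 11**2 - 8*11)) = -90*((-15 + 2*3) + (-1 + 121 - 88)) = -90*((-15 + 6) + 32) = -90*(-9 + 32) = -90*23 = -2070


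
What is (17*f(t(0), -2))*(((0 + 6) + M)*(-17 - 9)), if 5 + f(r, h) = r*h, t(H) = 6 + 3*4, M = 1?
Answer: 126854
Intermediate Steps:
t(H) = 18 (t(H) = 6 + 12 = 18)
f(r, h) = -5 + h*r (f(r, h) = -5 + r*h = -5 + h*r)
(17*f(t(0), -2))*(((0 + 6) + M)*(-17 - 9)) = (17*(-5 - 2*18))*(((0 + 6) + 1)*(-17 - 9)) = (17*(-5 - 36))*((6 + 1)*(-26)) = (17*(-41))*(7*(-26)) = -697*(-182) = 126854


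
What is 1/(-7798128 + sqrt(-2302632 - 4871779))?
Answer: -7798128/60810807478795 - I*sqrt(7174411)/60810807478795 ≈ -1.2824e-7 - 4.4047e-11*I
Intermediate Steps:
1/(-7798128 + sqrt(-2302632 - 4871779)) = 1/(-7798128 + sqrt(-7174411)) = 1/(-7798128 + I*sqrt(7174411))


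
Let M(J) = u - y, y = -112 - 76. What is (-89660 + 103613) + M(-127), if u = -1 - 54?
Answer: 14086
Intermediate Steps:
u = -55
y = -188
M(J) = 133 (M(J) = -55 - 1*(-188) = -55 + 188 = 133)
(-89660 + 103613) + M(-127) = (-89660 + 103613) + 133 = 13953 + 133 = 14086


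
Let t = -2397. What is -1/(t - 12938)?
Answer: 1/15335 ≈ 6.5210e-5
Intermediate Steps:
-1/(t - 12938) = -1/(-2397 - 12938) = -1/(-15335) = -1*(-1/15335) = 1/15335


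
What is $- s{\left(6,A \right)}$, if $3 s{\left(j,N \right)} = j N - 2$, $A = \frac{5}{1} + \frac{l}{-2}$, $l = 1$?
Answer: $- \frac{25}{3} \approx -8.3333$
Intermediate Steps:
$A = \frac{9}{2}$ ($A = \frac{5}{1} + 1 \frac{1}{-2} = 5 \cdot 1 + 1 \left(- \frac{1}{2}\right) = 5 - \frac{1}{2} = \frac{9}{2} \approx 4.5$)
$s{\left(j,N \right)} = - \frac{2}{3} + \frac{N j}{3}$ ($s{\left(j,N \right)} = \frac{j N - 2}{3} = \frac{N j - 2}{3} = \frac{-2 + N j}{3} = - \frac{2}{3} + \frac{N j}{3}$)
$- s{\left(6,A \right)} = - (- \frac{2}{3} + \frac{1}{3} \cdot \frac{9}{2} \cdot 6) = - (- \frac{2}{3} + 9) = \left(-1\right) \frac{25}{3} = - \frac{25}{3}$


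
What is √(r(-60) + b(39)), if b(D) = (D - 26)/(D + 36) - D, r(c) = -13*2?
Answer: I*√14586/15 ≈ 8.0515*I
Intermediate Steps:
r(c) = -26
b(D) = -D + (-26 + D)/(36 + D) (b(D) = (-26 + D)/(36 + D) - D = -D + (-26 + D)/(36 + D))
√(r(-60) + b(39)) = √(-26 + (-26 - 1*39² - 35*39)/(36 + 39)) = √(-26 + (-26 - 1*1521 - 1365)/75) = √(-26 + (-26 - 1521 - 1365)/75) = √(-26 + (1/75)*(-2912)) = √(-26 - 2912/75) = √(-4862/75) = I*√14586/15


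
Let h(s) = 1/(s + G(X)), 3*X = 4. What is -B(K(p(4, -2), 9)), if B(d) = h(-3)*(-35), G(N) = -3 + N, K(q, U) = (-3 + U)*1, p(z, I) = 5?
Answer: -15/2 ≈ -7.5000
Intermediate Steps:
K(q, U) = -3 + U
X = 4/3 (X = (⅓)*4 = 4/3 ≈ 1.3333)
h(s) = 1/(-5/3 + s) (h(s) = 1/(s + (-3 + 4/3)) = 1/(s - 5/3) = 1/(-5/3 + s))
B(d) = 15/2 (B(d) = (3/(-5 + 3*(-3)))*(-35) = (3/(-5 - 9))*(-35) = (3/(-14))*(-35) = (3*(-1/14))*(-35) = -3/14*(-35) = 15/2)
-B(K(p(4, -2), 9)) = -1*15/2 = -15/2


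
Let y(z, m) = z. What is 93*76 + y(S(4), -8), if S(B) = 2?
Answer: 7070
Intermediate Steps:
93*76 + y(S(4), -8) = 93*76 + 2 = 7068 + 2 = 7070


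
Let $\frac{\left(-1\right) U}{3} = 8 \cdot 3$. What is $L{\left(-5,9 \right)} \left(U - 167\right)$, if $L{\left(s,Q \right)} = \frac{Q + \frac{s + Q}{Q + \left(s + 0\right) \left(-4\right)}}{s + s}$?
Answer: $\frac{12667}{58} \approx 218.4$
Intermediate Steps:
$L{\left(s,Q \right)} = \frac{Q + \frac{Q + s}{Q - 4 s}}{2 s}$ ($L{\left(s,Q \right)} = \frac{Q + \frac{Q + s}{Q + s \left(-4\right)}}{2 s} = \left(Q + \frac{Q + s}{Q - 4 s}\right) \frac{1}{2 s} = \frac{Q + \frac{Q + s}{Q - 4 s}}{2 s}$)
$U = -72$ ($U = - 3 \cdot 8 \cdot 3 = \left(-3\right) 24 = -72$)
$L{\left(-5,9 \right)} \left(U - 167\right) = \frac{9 - 5 + 9^{2} - 36 \left(-5\right)}{2 \left(-5\right) \left(9 - -20\right)} \left(-72 - 167\right) = \frac{1}{2} \left(- \frac{1}{5}\right) \frac{1}{9 + 20} \left(9 - 5 + 81 + 180\right) \left(-239\right) = \frac{1}{2} \left(- \frac{1}{5}\right) \frac{1}{29} \cdot 265 \left(-239\right) = \left(- \frac{53}{58}\right) \left(-239\right) = \frac{12667}{58}$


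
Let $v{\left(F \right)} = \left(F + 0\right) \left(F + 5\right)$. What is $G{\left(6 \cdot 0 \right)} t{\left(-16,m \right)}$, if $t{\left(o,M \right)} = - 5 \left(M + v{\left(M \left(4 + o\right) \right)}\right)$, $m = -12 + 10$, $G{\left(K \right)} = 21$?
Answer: $-72870$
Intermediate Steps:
$m = -2$
$v{\left(F \right)} = F \left(5 + F\right)$
$t{\left(o,M \right)} = - 5 M - 5 M \left(4 + o\right) \left(5 + M \left(4 + o\right)\right)$ ($t{\left(o,M \right)} = - 5 \left(M + M \left(4 + o\right) \left(5 + M \left(4 + o\right)\right)\right) = - 5 M - 5 M \left(4 + o\right) \left(5 + M \left(4 + o\right)\right)$)
$G{\left(6 \cdot 0 \right)} t{\left(-16,m \right)} = 21 \cdot 5 \left(-2\right) \left(-1 - \left(4 - 16\right) \left(5 - 2 \left(4 - 16\right)\right)\right) = 21 \cdot 5 \left(-2\right) \left(-1 - - 12 \left(5 - -24\right)\right) = 21 \cdot 5 \left(-2\right) \left(-1 - - 12 \left(5 + 24\right)\right) = 21 \cdot 5 \left(-2\right) \left(-1 - \left(-12\right) 29\right) = 21 \cdot 5 \left(-2\right) \left(-1 + 348\right) = 21 \cdot 5 \left(-2\right) 347 = 21 \left(-3470\right) = -72870$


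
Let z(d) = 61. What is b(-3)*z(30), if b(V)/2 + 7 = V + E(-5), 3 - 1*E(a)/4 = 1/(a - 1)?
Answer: 976/3 ≈ 325.33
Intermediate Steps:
E(a) = 12 - 4/(-1 + a) (E(a) = 12 - 4/(a - 1) = 12 - 4/(-1 + a))
b(V) = 34/3 + 2*V (b(V) = -14 + 2*(V + 4*(-4 + 3*(-5))/(-1 - 5)) = -14 + 2*(V + 4*(-4 - 15)/(-6)) = -14 + 2*(V + 4*(-1/6)*(-19)) = -14 + 2*(V + 38/3) = -14 + 2*(38/3 + V) = -14 + (76/3 + 2*V) = 34/3 + 2*V)
b(-3)*z(30) = (34/3 + 2*(-3))*61 = (34/3 - 6)*61 = (16/3)*61 = 976/3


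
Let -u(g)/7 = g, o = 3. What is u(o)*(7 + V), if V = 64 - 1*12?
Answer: -1239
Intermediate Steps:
u(g) = -7*g
V = 52 (V = 64 - 12 = 52)
u(o)*(7 + V) = (-7*3)*(7 + 52) = -21*59 = -1239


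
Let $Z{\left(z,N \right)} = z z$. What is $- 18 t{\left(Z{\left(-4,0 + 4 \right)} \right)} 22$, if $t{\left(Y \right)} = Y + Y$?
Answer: $-12672$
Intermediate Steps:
$Z{\left(z,N \right)} = z^{2}$
$t{\left(Y \right)} = 2 Y$
$- 18 t{\left(Z{\left(-4,0 + 4 \right)} \right)} 22 = - 18 \cdot 2 \left(-4\right)^{2} \cdot 22 = - 18 \cdot 2 \cdot 16 \cdot 22 = \left(-18\right) 32 \cdot 22 = \left(-576\right) 22 = -12672$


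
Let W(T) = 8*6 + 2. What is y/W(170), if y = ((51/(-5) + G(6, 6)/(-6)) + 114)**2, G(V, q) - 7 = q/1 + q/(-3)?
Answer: 9357481/45000 ≈ 207.94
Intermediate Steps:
G(V, q) = 7 + 2*q/3 (G(V, q) = 7 + (q/1 + q/(-3)) = 7 + (q*1 + q*(-1/3)) = 7 + (q - q/3) = 7 + 2*q/3)
y = 9357481/900 (y = ((51/(-5) + (7 + (2/3)*6)/(-6)) + 114)**2 = ((51*(-1/5) + (7 + 4)*(-1/6)) + 114)**2 = ((-51/5 + 11*(-1/6)) + 114)**2 = ((-51/5 - 11/6) + 114)**2 = (-361/30 + 114)**2 = (3059/30)**2 = 9357481/900 ≈ 10397.)
W(T) = 50 (W(T) = 48 + 2 = 50)
y/W(170) = (9357481/900)/50 = (9357481/900)*(1/50) = 9357481/45000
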